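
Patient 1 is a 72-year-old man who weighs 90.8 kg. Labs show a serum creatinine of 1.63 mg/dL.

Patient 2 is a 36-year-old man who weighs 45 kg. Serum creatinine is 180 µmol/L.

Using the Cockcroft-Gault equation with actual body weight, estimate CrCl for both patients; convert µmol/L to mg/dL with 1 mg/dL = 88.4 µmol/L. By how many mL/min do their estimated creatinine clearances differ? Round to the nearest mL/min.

21 mL/min

Patient 1: CrCl = (140 − 72) × 90.8 / (72 × 1.63) = 6174.4 / 117.36 ≈ 52.6 mL/min
Patient 2: SCr = 180 / 88.4 = 2.036 mg/dL
Patient 2: CrCl = (140 − 36) × 45 / (72 × 2.036) = 4680.0 / 146.59 ≈ 31.9 mL/min
|52.6 − 31.9| = 20.7 mL/min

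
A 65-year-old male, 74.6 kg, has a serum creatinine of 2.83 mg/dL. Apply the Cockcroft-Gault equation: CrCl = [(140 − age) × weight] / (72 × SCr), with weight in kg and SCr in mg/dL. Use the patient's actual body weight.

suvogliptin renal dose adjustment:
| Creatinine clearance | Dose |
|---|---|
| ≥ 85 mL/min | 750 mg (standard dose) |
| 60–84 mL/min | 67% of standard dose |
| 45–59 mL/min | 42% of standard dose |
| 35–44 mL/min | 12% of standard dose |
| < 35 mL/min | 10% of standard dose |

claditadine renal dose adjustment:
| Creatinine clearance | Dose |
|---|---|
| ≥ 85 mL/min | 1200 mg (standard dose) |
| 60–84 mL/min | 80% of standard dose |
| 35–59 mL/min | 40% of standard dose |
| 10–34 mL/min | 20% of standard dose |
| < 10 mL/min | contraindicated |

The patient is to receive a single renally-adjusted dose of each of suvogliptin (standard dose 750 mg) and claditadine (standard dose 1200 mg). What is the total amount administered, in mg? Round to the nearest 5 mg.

CrCl = (140 − 65) × 74.6 / (72 × 2.83) = 5595.0 / 203.76 ≈ 27.5 mL/min
CrCl ≈ 27 mL/min.
suvogliptin: < 35 mL/min → 10% of 750 mg = 75 mg.
claditadine: 10–34 mL/min → 20% of 1200 mg = 240 mg.
Total = 75 + 240 = 315 mg.

315 mg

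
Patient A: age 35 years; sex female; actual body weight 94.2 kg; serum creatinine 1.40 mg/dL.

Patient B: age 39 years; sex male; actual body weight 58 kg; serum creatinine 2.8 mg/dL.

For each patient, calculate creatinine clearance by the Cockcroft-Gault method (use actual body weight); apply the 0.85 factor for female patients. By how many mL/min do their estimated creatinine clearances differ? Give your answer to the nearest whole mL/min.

Patient A: CrCl = (140 − 35) × 94.2 / (72 × 1.4) × 0.85 = 9891.0 / 100.80 × 0.85 ≈ 83.4 mL/min
Patient B: CrCl = (140 − 39) × 58 / (72 × 2.8) = 5858.0 / 201.60 ≈ 29.1 mL/min
|83.4 − 29.1| = 54.3 mL/min

54 mL/min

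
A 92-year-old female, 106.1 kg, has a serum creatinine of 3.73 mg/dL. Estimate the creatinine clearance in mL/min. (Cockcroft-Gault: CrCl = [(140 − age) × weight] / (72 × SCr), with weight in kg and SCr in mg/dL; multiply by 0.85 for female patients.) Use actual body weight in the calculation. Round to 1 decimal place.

CrCl = (140 − 92) × 106.1 / (72 × 3.73) × 0.85 = 5092.8 / 268.56 × 0.85 ≈ 16.1 mL/min

16.1 mL/min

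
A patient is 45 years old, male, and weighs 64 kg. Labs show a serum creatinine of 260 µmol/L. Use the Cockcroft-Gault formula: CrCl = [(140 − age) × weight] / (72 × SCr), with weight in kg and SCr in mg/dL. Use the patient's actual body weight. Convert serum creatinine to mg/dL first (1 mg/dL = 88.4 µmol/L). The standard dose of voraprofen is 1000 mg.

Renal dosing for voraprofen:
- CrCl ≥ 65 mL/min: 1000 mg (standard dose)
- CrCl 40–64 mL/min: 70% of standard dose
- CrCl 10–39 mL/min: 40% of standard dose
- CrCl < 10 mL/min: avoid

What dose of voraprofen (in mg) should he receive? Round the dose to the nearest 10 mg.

SCr = 260 / 88.4 = 2.941 mg/dL
CrCl = (140 − 45) × 64 / (72 × 2.941) = 6080.0 / 211.75 ≈ 28.7 mL/min
CrCl ≈ 29 mL/min → bracket 10–39 mL/min.
40% of 1000 mg = 400 mg

400 mg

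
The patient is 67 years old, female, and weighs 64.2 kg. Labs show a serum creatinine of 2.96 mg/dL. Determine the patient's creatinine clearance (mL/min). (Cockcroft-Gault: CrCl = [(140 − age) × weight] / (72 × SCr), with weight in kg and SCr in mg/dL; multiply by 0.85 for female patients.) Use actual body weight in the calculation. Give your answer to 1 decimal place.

18.7 mL/min

CrCl = (140 − 67) × 64.2 / (72 × 2.96) × 0.85 = 4686.6 / 213.12 × 0.85 ≈ 18.7 mL/min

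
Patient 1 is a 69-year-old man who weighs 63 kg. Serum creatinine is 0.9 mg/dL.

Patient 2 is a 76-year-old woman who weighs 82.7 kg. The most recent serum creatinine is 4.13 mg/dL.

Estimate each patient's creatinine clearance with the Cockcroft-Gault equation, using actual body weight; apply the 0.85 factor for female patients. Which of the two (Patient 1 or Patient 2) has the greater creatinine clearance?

Patient 1

Patient 1: CrCl = (140 − 69) × 63 / (72 × 0.9) = 4473.0 / 64.80 ≈ 69.0 mL/min
Patient 2: CrCl = (140 − 76) × 82.7 / (72 × 4.13) × 0.85 = 5292.8 / 297.36 × 0.85 ≈ 15.1 mL/min
69.0 vs 15.1 mL/min → Patient 1 is higher.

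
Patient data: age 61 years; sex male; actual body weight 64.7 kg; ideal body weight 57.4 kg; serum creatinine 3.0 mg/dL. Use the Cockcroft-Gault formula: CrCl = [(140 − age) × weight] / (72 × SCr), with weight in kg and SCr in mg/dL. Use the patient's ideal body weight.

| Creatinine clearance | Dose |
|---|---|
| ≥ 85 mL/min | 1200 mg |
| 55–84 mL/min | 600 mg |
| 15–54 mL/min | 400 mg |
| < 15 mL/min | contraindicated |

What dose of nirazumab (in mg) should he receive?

400 mg

CrCl = (140 − 61) × 57.4 / (72 × 3) = 4534.6 / 216.00 ≈ 21.0 mL/min
CrCl ≈ 21 mL/min → bracket 15–54 mL/min.
Dose for this bracket: 400 mg.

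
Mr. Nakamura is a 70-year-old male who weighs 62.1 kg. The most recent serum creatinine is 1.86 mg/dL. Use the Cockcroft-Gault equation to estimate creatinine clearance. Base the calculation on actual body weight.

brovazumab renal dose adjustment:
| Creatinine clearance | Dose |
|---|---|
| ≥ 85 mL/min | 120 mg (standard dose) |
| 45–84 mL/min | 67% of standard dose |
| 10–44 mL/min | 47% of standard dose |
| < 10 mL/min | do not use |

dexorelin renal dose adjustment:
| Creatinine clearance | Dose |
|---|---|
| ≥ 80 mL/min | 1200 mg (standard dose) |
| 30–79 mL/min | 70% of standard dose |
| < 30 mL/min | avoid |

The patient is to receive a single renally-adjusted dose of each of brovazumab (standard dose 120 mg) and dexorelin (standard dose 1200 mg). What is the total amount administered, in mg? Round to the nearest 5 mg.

895 mg

CrCl = (140 − 70) × 62.1 / (72 × 1.86) = 4347.0 / 133.92 ≈ 32.5 mL/min
CrCl ≈ 32 mL/min.
brovazumab: 10–44 mL/min → 47% of 120 mg = 56.4 mg.
dexorelin: 30–79 mL/min → 70% of 1200 mg = 840 mg.
Total = 56.4 + 840 = 896.4 mg.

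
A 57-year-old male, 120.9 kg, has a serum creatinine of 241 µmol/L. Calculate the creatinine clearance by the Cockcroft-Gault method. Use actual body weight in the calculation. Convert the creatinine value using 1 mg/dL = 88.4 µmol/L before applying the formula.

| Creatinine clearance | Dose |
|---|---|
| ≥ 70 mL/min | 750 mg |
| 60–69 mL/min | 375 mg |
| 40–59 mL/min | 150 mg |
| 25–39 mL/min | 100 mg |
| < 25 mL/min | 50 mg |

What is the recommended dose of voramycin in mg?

150 mg

SCr = 241 / 88.4 = 2.726 mg/dL
CrCl = (140 − 57) × 120.9 / (72 × 2.726) = 10034.7 / 196.27 ≈ 51.1 mL/min
CrCl ≈ 51 mL/min → bracket 40–59 mL/min.
Dose for this bracket: 150 mg.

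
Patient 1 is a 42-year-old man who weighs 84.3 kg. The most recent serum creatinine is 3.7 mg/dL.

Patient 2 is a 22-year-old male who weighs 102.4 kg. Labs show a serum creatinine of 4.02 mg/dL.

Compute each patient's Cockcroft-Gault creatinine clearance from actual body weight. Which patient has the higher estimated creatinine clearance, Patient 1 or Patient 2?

Patient 1: CrCl = (140 − 42) × 84.3 / (72 × 3.7) = 8261.4 / 266.40 ≈ 31.0 mL/min
Patient 2: CrCl = (140 − 22) × 102.4 / (72 × 4.02) = 12083.2 / 289.44 ≈ 41.7 mL/min
31.0 vs 41.7 mL/min → Patient 2 is higher.

Patient 2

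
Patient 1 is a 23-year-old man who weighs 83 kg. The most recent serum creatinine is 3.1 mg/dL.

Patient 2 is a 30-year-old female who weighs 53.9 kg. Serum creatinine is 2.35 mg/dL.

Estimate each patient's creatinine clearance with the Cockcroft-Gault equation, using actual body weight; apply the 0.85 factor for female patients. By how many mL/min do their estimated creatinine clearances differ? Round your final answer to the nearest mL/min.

14 mL/min

Patient 1: CrCl = (140 − 23) × 83 / (72 × 3.1) = 9711.0 / 223.20 ≈ 43.5 mL/min
Patient 2: CrCl = (140 − 30) × 53.9 / (72 × 2.35) × 0.85 = 5929.0 / 169.20 × 0.85 ≈ 29.8 mL/min
|43.5 − 29.8| = 13.7 mL/min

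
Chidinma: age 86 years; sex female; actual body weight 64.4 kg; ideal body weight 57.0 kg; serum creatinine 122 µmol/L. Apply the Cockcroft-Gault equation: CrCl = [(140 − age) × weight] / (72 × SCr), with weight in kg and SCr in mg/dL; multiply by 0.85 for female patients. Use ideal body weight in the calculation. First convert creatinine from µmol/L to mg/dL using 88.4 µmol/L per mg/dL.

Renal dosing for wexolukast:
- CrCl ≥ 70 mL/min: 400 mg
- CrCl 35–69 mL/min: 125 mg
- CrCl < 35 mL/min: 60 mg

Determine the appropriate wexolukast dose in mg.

60 mg

SCr = 122 / 88.4 = 1.38 mg/dL
CrCl = (140 − 86) × 57 / (72 × 1.38) × 0.85 = 3078.0 / 99.36 × 0.85 ≈ 26.3 mL/min
CrCl ≈ 26 mL/min → bracket < 35 mL/min.
Dose for this bracket: 60 mg.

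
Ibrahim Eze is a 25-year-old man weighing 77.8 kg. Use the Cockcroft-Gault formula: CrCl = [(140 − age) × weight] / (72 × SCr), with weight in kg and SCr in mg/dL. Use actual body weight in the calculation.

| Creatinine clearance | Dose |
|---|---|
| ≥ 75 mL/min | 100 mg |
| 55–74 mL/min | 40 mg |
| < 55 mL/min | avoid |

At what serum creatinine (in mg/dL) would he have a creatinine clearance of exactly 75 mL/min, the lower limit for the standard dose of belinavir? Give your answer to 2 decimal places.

1.66 mg/dL

Standard dose requires CrCl ≥ 75 mL/min.
Set (140 − 25) × 77.8 / (72 × SCr) = 75
SCr = (140 − 25) × 77.8 / (72 × 75) = 1.657 mg/dL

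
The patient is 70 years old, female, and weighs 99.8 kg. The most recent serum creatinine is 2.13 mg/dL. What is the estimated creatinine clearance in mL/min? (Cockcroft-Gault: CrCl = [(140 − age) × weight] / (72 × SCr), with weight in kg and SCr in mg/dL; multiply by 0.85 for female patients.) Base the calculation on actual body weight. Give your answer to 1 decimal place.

CrCl = (140 − 70) × 99.8 / (72 × 2.13) × 0.85 = 6986.0 / 153.36 × 0.85 ≈ 38.7 mL/min

38.7 mL/min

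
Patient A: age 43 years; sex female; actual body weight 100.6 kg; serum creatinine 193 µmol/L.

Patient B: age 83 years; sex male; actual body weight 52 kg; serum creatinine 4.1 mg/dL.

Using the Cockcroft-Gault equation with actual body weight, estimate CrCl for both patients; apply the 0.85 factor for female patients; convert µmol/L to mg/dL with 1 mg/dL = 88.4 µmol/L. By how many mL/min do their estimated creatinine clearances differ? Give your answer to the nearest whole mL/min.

43 mL/min

Patient A: SCr = 193 / 88.4 = 2.183 mg/dL
Patient A: CrCl = (140 − 43) × 100.6 / (72 × 2.183) × 0.85 = 9758.2 / 157.18 × 0.85 ≈ 52.8 mL/min
Patient B: CrCl = (140 − 83) × 52 / (72 × 4.1) = 2964.0 / 295.20 ≈ 10.0 mL/min
|52.8 − 10.0| = 42.8 mL/min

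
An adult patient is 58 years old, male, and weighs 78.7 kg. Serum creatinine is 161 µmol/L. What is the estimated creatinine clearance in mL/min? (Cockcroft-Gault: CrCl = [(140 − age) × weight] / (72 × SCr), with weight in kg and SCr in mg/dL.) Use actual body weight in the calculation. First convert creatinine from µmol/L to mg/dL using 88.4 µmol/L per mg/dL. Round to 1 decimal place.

49.2 mL/min

SCr = 161 / 88.4 = 1.821 mg/dL
CrCl = (140 − 58) × 78.7 / (72 × 1.821) = 6453.4 / 131.11 ≈ 49.2 mL/min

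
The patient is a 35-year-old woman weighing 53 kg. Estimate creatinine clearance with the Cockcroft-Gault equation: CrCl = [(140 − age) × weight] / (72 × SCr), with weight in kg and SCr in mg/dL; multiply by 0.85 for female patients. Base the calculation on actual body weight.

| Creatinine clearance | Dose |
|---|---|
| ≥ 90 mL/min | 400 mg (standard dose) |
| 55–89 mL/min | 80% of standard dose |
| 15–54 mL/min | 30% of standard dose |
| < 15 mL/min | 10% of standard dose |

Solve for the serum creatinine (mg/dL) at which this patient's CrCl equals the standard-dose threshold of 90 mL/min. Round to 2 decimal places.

Standard dose requires CrCl ≥ 90 mL/min.
Set (140 − 35) × 53 × 0.85 / (72 × SCr) = 90
SCr = (140 − 35) × 53 × 0.85 / (72 × 90) = 0.730 mg/dL

0.73 mg/dL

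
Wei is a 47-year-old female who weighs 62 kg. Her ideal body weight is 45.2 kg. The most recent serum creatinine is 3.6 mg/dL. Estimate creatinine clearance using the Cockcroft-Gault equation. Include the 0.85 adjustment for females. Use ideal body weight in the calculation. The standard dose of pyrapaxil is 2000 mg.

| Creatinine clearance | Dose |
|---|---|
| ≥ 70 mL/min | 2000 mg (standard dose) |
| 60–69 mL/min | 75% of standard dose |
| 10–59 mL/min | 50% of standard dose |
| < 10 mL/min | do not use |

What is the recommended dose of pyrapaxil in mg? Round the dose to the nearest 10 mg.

CrCl = (140 − 47) × 45.2 / (72 × 3.6) × 0.85 = 4203.6 / 259.20 × 0.85 ≈ 13.8 mL/min
CrCl ≈ 14 mL/min → bracket 10–59 mL/min.
50% of 2000 mg = 1000 mg

1000 mg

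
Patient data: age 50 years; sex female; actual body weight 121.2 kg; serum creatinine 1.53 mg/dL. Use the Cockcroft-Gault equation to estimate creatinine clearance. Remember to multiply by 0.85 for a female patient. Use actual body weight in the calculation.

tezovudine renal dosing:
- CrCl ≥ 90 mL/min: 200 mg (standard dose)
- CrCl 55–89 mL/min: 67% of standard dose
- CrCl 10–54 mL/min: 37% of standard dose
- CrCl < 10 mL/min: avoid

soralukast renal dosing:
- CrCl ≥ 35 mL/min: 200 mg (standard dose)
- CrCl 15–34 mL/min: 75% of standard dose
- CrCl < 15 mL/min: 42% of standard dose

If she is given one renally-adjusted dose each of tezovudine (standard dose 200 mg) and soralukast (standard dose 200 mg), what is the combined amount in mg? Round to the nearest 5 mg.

335 mg

CrCl = (140 − 50) × 121.2 / (72 × 1.53) × 0.85 = 10908.0 / 110.16 × 0.85 ≈ 84.2 mL/min
CrCl ≈ 84 mL/min.
tezovudine: 55–89 mL/min → 67% of 200 mg = 134 mg.
soralukast: ≥ 35 mL/min → 100% of 200 mg = 200 mg.
Total = 134 + 200 = 334 mg.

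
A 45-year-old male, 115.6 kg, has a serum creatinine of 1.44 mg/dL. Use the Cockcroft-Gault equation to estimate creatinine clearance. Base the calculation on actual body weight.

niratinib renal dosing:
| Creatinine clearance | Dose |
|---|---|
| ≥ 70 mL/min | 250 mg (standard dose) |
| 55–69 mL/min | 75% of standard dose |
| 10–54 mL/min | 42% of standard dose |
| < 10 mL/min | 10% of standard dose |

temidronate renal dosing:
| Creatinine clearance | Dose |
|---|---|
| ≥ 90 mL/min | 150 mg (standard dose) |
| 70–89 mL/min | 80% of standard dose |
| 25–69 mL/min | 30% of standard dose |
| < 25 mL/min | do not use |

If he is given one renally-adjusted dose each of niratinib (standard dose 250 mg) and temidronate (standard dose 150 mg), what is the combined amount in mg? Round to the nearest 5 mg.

400 mg

CrCl = (140 − 45) × 115.6 / (72 × 1.44) = 10982.0 / 103.68 ≈ 105.9 mL/min
CrCl ≈ 106 mL/min.
niratinib: ≥ 70 mL/min → 100% of 250 mg = 250 mg.
temidronate: ≥ 90 mL/min → 100% of 150 mg = 150 mg.
Total = 250 + 150 = 400 mg.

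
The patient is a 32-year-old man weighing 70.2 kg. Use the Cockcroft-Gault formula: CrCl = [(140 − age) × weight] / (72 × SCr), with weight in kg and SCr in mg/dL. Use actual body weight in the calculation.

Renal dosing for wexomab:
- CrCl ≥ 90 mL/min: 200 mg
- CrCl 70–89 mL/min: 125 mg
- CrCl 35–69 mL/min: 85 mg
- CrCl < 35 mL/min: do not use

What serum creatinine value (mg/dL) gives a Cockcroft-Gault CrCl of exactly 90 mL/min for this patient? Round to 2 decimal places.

1.17 mg/dL

Standard dose requires CrCl ≥ 90 mL/min.
Set (140 − 32) × 70.2 / (72 × SCr) = 90
SCr = (140 − 32) × 70.2 / (72 × 90) = 1.170 mg/dL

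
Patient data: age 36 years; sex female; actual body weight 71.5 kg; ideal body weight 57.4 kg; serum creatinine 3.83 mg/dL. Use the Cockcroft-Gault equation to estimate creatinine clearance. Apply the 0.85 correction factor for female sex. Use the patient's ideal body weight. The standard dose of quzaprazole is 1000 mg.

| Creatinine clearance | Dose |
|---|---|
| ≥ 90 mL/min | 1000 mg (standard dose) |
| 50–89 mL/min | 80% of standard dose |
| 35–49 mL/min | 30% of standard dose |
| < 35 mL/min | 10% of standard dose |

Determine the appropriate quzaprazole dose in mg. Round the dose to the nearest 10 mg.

100 mg

CrCl = (140 − 36) × 57.4 / (72 × 3.83) × 0.85 = 5969.6 / 275.76 × 0.85 ≈ 18.4 mL/min
CrCl ≈ 18 mL/min → bracket < 35 mL/min.
10% of 1000 mg = 100 mg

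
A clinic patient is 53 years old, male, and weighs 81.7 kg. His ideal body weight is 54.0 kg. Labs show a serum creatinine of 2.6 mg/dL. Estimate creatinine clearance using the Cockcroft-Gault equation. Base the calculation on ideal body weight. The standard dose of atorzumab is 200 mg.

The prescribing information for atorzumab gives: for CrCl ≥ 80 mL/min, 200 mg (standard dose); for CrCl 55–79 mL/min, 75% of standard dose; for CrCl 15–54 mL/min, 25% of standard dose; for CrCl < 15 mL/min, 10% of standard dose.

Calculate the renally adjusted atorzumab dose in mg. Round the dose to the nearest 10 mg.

CrCl = (140 − 53) × 54 / (72 × 2.6) = 4698.0 / 187.20 ≈ 25.1 mL/min
CrCl ≈ 25 mL/min → bracket 15–54 mL/min.
25% of 200 mg = 50 mg

50 mg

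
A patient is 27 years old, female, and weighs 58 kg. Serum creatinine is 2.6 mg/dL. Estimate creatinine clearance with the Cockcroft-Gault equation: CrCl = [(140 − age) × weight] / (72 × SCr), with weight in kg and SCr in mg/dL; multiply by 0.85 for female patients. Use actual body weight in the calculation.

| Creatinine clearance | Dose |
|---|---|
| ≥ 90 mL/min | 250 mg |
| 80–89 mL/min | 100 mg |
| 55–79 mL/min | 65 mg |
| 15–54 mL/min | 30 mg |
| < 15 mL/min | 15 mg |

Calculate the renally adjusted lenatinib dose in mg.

30 mg

CrCl = (140 − 27) × 58 / (72 × 2.6) × 0.85 = 6554.0 / 187.20 × 0.85 ≈ 29.8 mL/min
CrCl ≈ 30 mL/min → bracket 15–54 mL/min.
Dose for this bracket: 30 mg.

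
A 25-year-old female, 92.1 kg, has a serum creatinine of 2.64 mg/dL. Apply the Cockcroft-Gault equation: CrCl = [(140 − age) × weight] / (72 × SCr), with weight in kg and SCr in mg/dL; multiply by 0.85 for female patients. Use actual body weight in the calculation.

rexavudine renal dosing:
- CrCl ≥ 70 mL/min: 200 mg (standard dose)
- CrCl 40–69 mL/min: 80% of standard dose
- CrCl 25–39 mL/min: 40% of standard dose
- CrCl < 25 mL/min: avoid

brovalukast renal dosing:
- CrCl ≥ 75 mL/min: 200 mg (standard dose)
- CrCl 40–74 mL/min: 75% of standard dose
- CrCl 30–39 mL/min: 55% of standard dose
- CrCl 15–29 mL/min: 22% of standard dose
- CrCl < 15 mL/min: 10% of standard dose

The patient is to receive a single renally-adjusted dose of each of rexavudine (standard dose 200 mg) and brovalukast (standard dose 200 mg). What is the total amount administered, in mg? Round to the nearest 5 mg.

310 mg

CrCl = (140 − 25) × 92.1 / (72 × 2.64) × 0.85 = 10591.5 / 190.08 × 0.85 ≈ 47.4 mL/min
CrCl ≈ 47 mL/min.
rexavudine: 40–69 mL/min → 80% of 200 mg = 160 mg.
brovalukast: 40–74 mL/min → 75% of 200 mg = 150 mg.
Total = 160 + 150 = 310 mg.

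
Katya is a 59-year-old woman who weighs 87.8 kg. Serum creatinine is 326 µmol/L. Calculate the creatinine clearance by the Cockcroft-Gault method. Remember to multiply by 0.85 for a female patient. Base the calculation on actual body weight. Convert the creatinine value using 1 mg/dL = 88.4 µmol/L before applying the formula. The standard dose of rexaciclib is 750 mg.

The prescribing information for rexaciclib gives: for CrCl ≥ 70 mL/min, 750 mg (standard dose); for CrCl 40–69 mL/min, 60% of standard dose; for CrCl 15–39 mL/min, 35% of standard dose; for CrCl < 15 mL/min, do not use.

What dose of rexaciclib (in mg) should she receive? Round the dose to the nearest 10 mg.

SCr = 326 / 88.4 = 3.688 mg/dL
CrCl = (140 − 59) × 87.8 / (72 × 3.688) × 0.85 = 7111.8 / 265.54 × 0.85 ≈ 22.8 mL/min
CrCl ≈ 23 mL/min → bracket 15–39 mL/min.
35% of 750 mg = 262.5 mg → 260 mg

260 mg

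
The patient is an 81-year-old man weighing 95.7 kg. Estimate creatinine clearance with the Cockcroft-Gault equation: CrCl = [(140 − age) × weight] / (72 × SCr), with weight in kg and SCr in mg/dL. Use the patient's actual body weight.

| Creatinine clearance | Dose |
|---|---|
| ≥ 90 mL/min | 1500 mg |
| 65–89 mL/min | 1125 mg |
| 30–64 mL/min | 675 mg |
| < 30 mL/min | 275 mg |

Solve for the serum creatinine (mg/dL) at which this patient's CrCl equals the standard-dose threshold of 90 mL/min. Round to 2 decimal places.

Standard dose requires CrCl ≥ 90 mL/min.
Set (140 − 81) × 95.7 / (72 × SCr) = 90
SCr = (140 − 81) × 95.7 / (72 × 90) = 0.871 mg/dL

0.87 mg/dL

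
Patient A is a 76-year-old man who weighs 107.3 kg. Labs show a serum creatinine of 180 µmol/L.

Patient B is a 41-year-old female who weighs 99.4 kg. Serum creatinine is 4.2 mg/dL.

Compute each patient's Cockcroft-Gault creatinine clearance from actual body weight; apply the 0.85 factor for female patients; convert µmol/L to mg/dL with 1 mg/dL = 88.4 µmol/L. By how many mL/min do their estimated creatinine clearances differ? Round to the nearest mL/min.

Patient A: SCr = 180 / 88.4 = 2.036 mg/dL
Patient A: CrCl = (140 − 76) × 107.3 / (72 × 2.036) = 6867.2 / 146.59 ≈ 46.8 mL/min
Patient B: CrCl = (140 − 41) × 99.4 / (72 × 4.2) × 0.85 = 9840.6 / 302.40 × 0.85 ≈ 27.7 mL/min
|46.8 − 27.7| = 19.1 mL/min

19 mL/min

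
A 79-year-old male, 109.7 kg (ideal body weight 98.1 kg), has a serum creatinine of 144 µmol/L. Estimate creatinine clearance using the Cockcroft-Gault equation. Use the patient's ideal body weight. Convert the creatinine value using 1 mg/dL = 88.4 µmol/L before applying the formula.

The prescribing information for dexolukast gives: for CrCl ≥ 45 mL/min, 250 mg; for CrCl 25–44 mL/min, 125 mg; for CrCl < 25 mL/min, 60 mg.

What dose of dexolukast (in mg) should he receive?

SCr = 144 / 88.4 = 1.629 mg/dL
CrCl = (140 − 79) × 98.1 / (72 × 1.629) = 5984.1 / 117.29 ≈ 51.0 mL/min
CrCl ≈ 51 mL/min → bracket ≥ 45 mL/min.
Dose for this bracket: 250 mg.

250 mg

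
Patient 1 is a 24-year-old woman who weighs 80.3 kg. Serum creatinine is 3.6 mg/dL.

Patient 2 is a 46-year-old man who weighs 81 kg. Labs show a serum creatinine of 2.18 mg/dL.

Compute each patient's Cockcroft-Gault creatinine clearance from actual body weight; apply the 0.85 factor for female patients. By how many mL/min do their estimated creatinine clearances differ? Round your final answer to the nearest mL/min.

Patient 1: CrCl = (140 − 24) × 80.3 / (72 × 3.6) × 0.85 = 9314.8 / 259.20 × 0.85 ≈ 30.5 mL/min
Patient 2: CrCl = (140 − 46) × 81 / (72 × 2.18) = 7614.0 / 156.96 ≈ 48.5 mL/min
|30.5 − 48.5| = 18.0 mL/min

18 mL/min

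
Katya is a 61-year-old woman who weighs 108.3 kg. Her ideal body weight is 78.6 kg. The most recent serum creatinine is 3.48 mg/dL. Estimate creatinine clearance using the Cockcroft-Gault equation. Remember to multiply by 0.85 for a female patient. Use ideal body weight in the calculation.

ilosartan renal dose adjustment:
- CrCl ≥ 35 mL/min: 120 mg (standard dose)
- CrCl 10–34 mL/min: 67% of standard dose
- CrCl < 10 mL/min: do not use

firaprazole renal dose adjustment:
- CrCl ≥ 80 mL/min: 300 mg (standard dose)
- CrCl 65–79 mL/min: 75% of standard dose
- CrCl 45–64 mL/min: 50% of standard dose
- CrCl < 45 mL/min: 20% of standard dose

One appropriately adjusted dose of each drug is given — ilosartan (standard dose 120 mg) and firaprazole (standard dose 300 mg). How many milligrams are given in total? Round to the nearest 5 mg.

CrCl = (140 − 61) × 78.6 / (72 × 3.48) × 0.85 = 6209.4 / 250.56 × 0.85 ≈ 21.1 mL/min
CrCl ≈ 21 mL/min.
ilosartan: 10–34 mL/min → 67% of 120 mg = 80.4 mg.
firaprazole: < 45 mL/min → 20% of 300 mg = 60 mg.
Total = 80.4 + 60 = 140.4 mg.

140 mg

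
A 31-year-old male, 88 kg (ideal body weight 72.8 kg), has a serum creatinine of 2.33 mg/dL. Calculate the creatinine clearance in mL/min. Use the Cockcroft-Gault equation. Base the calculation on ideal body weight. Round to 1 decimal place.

47.3 mL/min

CrCl = (140 − 31) × 72.8 / (72 × 2.33) = 7935.2 / 167.76 ≈ 47.3 mL/min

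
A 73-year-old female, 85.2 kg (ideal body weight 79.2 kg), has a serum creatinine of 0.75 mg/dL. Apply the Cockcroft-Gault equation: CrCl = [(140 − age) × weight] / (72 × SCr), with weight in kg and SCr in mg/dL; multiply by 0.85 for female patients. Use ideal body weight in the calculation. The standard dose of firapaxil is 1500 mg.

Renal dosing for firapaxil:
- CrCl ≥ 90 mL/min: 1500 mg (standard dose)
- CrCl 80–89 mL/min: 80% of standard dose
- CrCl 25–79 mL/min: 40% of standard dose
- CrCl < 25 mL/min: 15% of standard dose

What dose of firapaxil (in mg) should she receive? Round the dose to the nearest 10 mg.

1200 mg

CrCl = (140 − 73) × 79.2 / (72 × 0.75) × 0.85 = 5306.4 / 54.00 × 0.85 ≈ 83.5 mL/min
CrCl ≈ 84 mL/min → bracket 80–89 mL/min.
80% of 1500 mg = 1200 mg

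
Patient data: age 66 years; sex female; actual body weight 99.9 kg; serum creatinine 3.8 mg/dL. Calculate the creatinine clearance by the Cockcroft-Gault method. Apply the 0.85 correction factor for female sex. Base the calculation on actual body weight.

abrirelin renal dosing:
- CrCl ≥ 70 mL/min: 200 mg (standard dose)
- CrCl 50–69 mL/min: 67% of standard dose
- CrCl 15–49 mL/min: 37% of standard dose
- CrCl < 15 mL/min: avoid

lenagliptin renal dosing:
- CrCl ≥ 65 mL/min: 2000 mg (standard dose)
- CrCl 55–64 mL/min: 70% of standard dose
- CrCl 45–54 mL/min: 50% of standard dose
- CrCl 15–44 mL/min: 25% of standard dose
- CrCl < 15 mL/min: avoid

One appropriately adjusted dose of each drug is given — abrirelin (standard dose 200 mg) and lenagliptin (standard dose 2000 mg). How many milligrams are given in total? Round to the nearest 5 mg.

CrCl = (140 − 66) × 99.9 / (72 × 3.8) × 0.85 = 7392.6 / 273.60 × 0.85 ≈ 23.0 mL/min
CrCl ≈ 23 mL/min.
abrirelin: 15–49 mL/min → 37% of 200 mg = 74 mg.
lenagliptin: 15–44 mL/min → 25% of 2000 mg = 500 mg.
Total = 74 + 500 = 574 mg.

575 mg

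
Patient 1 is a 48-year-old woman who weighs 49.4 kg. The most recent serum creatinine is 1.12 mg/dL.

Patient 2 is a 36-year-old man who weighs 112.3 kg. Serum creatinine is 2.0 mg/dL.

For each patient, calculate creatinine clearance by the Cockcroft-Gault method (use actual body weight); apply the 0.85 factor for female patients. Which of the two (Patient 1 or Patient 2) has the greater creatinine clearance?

Patient 2

Patient 1: CrCl = (140 − 48) × 49.4 / (72 × 1.12) × 0.85 = 4544.8 / 80.64 × 0.85 ≈ 47.9 mL/min
Patient 2: CrCl = (140 − 36) × 112.3 / (72 × 2) = 11679.2 / 144.00 ≈ 81.1 mL/min
47.9 vs 81.1 mL/min → Patient 2 is higher.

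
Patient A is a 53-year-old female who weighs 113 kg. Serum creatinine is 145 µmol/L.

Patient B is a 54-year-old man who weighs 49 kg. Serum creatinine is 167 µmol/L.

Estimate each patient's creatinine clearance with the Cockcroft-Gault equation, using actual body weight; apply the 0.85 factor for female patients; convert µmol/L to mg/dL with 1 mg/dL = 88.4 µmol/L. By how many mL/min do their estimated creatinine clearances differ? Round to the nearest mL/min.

Patient A: SCr = 145 / 88.4 = 1.64 mg/dL
Patient A: CrCl = (140 − 53) × 113 / (72 × 1.64) × 0.85 = 9831.0 / 118.08 × 0.85 ≈ 70.8 mL/min
Patient B: SCr = 167 / 88.4 = 1.889 mg/dL
Patient B: CrCl = (140 − 54) × 49 / (72 × 1.889) = 4214.0 / 136.01 ≈ 31.0 mL/min
|70.8 − 31.0| = 39.8 mL/min

40 mL/min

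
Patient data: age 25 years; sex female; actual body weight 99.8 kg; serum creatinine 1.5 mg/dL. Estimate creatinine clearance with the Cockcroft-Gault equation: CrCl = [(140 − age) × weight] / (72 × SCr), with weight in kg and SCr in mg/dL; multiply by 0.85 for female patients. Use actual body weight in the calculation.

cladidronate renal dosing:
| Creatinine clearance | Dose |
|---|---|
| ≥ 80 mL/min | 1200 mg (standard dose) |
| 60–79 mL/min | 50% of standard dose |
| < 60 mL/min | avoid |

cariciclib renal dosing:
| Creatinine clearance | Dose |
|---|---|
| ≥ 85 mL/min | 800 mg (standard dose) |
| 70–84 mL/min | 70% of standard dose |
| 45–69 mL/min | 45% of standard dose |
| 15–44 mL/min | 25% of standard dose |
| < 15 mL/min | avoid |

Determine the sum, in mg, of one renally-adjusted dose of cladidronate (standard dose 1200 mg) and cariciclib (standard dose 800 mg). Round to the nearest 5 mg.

2000 mg

CrCl = (140 − 25) × 99.8 / (72 × 1.5) × 0.85 = 11477.0 / 108.00 × 0.85 ≈ 90.3 mL/min
CrCl ≈ 90 mL/min.
cladidronate: ≥ 80 mL/min → 100% of 1200 mg = 1200 mg.
cariciclib: ≥ 85 mL/min → 100% of 800 mg = 800 mg.
Total = 1200 + 800 = 2000 mg.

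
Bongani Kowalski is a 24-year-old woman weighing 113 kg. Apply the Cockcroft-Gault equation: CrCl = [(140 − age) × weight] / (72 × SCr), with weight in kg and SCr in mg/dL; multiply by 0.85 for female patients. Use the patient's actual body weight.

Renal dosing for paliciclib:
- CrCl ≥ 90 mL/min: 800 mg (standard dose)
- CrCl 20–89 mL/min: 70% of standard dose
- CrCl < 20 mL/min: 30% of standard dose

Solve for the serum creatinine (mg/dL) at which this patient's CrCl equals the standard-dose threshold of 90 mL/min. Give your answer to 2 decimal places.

1.72 mg/dL

Standard dose requires CrCl ≥ 90 mL/min.
Set (140 − 24) × 113 × 0.85 / (72 × SCr) = 90
SCr = (140 − 24) × 113 × 0.85 / (72 × 90) = 1.719 mg/dL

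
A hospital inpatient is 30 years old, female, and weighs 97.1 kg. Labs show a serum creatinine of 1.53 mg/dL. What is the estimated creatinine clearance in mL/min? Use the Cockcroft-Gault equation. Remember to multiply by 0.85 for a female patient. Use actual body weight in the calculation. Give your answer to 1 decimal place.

82.4 mL/min

CrCl = (140 − 30) × 97.1 / (72 × 1.53) × 0.85 = 10681.0 / 110.16 × 0.85 ≈ 82.4 mL/min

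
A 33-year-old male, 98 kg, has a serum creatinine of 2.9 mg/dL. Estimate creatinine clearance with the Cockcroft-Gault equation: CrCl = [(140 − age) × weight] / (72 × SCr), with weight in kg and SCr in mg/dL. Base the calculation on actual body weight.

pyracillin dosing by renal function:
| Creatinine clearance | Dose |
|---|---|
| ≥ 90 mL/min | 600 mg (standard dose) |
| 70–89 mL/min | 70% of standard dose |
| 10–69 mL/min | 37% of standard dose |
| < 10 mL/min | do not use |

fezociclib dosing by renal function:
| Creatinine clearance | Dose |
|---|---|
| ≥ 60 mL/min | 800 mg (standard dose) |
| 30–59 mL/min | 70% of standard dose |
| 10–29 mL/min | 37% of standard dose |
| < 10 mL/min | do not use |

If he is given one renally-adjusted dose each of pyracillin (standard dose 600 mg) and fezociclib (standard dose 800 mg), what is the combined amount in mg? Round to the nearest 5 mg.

780 mg

CrCl = (140 − 33) × 98 / (72 × 2.9) = 10486.0 / 208.80 ≈ 50.2 mL/min
CrCl ≈ 50 mL/min.
pyracillin: 10–69 mL/min → 37% of 600 mg = 222 mg.
fezociclib: 30–59 mL/min → 70% of 800 mg = 560 mg.
Total = 222 + 560 = 782 mg.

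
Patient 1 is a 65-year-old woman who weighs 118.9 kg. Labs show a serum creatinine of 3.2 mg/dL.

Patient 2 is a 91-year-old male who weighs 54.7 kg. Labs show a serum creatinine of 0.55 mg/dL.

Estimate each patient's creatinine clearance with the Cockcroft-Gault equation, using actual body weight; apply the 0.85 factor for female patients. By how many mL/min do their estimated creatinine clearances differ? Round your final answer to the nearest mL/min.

Patient 1: CrCl = (140 − 65) × 118.9 / (72 × 3.2) × 0.85 = 8917.5 / 230.40 × 0.85 ≈ 32.9 mL/min
Patient 2: CrCl = (140 − 91) × 54.7 / (72 × 0.55) = 2680.3 / 39.60 ≈ 67.7 mL/min
|32.9 − 67.7| = 34.8 mL/min

35 mL/min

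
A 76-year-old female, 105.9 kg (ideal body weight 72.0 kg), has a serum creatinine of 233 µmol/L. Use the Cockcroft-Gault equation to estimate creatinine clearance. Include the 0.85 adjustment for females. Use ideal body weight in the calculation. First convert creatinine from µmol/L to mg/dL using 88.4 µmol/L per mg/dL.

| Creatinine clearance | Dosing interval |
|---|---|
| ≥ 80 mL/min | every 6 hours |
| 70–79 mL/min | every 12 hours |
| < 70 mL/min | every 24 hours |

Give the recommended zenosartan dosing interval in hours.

every 24 hours

SCr = 233 / 88.4 = 2.636 mg/dL
CrCl = (140 − 76) × 72 / (72 × 2.636) × 0.85 = 4608.0 / 189.79 × 0.85 ≈ 20.6 mL/min
CrCl ≈ 21 mL/min → bracket < 70 mL/min → every 24 hours.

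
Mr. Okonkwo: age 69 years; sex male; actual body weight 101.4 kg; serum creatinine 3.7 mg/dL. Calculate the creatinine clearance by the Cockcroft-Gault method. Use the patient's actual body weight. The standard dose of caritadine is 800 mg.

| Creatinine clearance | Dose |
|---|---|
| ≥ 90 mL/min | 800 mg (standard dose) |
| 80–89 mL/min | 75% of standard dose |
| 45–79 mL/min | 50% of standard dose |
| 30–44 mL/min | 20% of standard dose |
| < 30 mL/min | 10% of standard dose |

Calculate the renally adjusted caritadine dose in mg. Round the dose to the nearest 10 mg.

CrCl = (140 − 69) × 101.4 / (72 × 3.7) = 7199.4 / 266.40 ≈ 27.0 mL/min
CrCl ≈ 27 mL/min → bracket < 30 mL/min.
10% of 800 mg = 80 mg

80 mg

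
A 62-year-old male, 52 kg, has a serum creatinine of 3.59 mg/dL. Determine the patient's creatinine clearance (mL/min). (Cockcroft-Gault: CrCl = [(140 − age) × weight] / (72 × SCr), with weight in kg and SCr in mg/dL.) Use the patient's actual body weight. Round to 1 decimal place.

CrCl = (140 − 62) × 52 / (72 × 3.59) = 4056.0 / 258.48 ≈ 15.7 mL/min

15.7 mL/min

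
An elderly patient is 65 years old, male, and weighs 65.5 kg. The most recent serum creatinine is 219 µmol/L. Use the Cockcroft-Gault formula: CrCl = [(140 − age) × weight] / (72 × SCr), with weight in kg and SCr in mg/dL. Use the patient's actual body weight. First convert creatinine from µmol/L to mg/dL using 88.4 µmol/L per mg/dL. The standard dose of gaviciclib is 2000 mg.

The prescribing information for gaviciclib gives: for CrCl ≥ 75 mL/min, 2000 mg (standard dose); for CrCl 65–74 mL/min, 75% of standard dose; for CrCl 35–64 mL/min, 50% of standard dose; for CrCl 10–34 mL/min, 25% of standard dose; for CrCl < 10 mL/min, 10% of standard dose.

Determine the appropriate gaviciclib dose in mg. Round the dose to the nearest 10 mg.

SCr = 219 / 88.4 = 2.477 mg/dL
CrCl = (140 − 65) × 65.5 / (72 × 2.477) = 4912.5 / 178.34 ≈ 27.5 mL/min
CrCl ≈ 28 mL/min → bracket 10–34 mL/min.
25% of 2000 mg = 500 mg

500 mg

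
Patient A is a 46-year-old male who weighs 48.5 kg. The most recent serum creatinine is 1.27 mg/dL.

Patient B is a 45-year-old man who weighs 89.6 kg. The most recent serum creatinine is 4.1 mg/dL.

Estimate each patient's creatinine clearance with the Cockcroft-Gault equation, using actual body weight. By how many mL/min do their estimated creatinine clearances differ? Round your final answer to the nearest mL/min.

21 mL/min

Patient A: CrCl = (140 − 46) × 48.5 / (72 × 1.27) = 4559.0 / 91.44 ≈ 49.9 mL/min
Patient B: CrCl = (140 − 45) × 89.6 / (72 × 4.1) = 8512.0 / 295.20 ≈ 28.8 mL/min
|49.9 − 28.8| = 21.1 mL/min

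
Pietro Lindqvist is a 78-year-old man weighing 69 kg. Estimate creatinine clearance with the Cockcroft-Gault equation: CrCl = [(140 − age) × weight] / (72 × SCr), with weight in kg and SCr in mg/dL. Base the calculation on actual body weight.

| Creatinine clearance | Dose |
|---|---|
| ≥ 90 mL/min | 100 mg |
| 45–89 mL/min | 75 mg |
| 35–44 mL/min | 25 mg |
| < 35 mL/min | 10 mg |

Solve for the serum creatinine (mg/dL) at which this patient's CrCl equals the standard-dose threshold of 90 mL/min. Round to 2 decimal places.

Standard dose requires CrCl ≥ 90 mL/min.
Set (140 − 78) × 69 / (72 × SCr) = 90
SCr = (140 − 78) × 69 / (72 × 90) = 0.660 mg/dL

0.66 mg/dL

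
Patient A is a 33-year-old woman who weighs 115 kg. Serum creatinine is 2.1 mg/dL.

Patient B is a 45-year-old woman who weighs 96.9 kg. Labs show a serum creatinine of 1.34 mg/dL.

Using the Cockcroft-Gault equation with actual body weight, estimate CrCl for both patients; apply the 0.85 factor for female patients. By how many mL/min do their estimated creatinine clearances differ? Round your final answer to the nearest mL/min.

12 mL/min

Patient A: CrCl = (140 − 33) × 115 / (72 × 2.1) × 0.85 = 12305.0 / 151.20 × 0.85 ≈ 69.2 mL/min
Patient B: CrCl = (140 − 45) × 96.9 / (72 × 1.34) × 0.85 = 9205.5 / 96.48 × 0.85 ≈ 81.1 mL/min
|69.2 − 81.1| = 11.9 mL/min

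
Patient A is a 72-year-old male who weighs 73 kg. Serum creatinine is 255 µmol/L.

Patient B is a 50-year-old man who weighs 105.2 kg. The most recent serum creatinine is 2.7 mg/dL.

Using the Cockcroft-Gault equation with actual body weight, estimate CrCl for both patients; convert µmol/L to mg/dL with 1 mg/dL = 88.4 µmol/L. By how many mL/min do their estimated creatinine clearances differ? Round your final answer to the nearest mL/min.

25 mL/min

Patient A: SCr = 255 / 88.4 = 2.885 mg/dL
Patient A: CrCl = (140 − 72) × 73 / (72 × 2.885) = 4964.0 / 207.72 ≈ 23.9 mL/min
Patient B: CrCl = (140 − 50) × 105.2 / (72 × 2.7) = 9468.0 / 194.40 ≈ 48.7 mL/min
|23.9 − 48.7| = 24.8 mL/min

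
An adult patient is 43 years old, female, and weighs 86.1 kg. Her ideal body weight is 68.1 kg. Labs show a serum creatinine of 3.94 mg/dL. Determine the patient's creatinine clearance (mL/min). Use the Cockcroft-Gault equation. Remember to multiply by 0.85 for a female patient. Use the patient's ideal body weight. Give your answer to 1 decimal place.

CrCl = (140 − 43) × 68.1 / (72 × 3.94) × 0.85 = 6605.7 / 283.68 × 0.85 ≈ 19.8 mL/min

19.8 mL/min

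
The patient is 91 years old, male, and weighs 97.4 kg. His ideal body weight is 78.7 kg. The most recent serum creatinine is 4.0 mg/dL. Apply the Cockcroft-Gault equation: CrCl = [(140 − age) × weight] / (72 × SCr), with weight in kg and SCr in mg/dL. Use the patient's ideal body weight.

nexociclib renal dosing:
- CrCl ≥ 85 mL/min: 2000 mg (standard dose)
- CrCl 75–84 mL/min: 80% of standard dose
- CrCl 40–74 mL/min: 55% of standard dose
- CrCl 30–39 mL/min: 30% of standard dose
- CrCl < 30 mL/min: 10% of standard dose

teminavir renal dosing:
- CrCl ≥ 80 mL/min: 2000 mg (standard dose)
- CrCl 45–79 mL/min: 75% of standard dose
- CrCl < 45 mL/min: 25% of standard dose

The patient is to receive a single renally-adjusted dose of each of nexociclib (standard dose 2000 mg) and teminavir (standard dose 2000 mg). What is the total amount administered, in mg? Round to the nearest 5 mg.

700 mg

CrCl = (140 − 91) × 78.7 / (72 × 4) = 3856.3 / 288.00 ≈ 13.4 mL/min
CrCl ≈ 13 mL/min.
nexociclib: < 30 mL/min → 10% of 2000 mg = 200 mg.
teminavir: < 45 mL/min → 25% of 2000 mg = 500 mg.
Total = 200 + 500 = 700 mg.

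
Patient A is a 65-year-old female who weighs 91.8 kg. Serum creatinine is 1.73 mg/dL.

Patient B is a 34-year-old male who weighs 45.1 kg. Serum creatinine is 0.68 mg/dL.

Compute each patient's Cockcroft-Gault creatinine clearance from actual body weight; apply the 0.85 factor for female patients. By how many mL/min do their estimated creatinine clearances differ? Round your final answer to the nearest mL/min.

Patient A: CrCl = (140 − 65) × 91.8 / (72 × 1.73) × 0.85 = 6885.0 / 124.56 × 0.85 ≈ 47.0 mL/min
Patient B: CrCl = (140 − 34) × 45.1 / (72 × 0.68) = 4780.6 / 48.96 ≈ 97.6 mL/min
|47.0 − 97.6| = 50.6 mL/min

51 mL/min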